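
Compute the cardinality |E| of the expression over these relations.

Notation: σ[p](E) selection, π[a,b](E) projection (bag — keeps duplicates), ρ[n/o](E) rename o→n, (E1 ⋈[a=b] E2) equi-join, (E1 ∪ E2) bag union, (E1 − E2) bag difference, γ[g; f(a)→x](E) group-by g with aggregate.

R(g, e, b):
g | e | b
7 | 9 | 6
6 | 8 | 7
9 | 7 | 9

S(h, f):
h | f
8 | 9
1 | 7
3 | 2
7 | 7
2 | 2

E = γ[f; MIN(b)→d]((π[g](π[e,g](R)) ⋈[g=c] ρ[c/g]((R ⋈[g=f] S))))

Per-node cardinality:
  R → 3
  π[e,g](R) → 3
  π[g](π[e,g](R)) → 3
  R → 3
  S → 5
  (R ⋈[g=f] S) → 3
  ρ[c/g]((R ⋈[g=f] S)) → 3
  (π[g](π[e,g](R)) ⋈[g=c] ρ[c/g]((R ⋈[g=f] S))) → 3
  γ[f; MIN(b)→d]((π[g](π[e,g](R)) ⋈[g=c] ρ[c/g]((R ⋈[g=f] S)))) → 2

|E| = 2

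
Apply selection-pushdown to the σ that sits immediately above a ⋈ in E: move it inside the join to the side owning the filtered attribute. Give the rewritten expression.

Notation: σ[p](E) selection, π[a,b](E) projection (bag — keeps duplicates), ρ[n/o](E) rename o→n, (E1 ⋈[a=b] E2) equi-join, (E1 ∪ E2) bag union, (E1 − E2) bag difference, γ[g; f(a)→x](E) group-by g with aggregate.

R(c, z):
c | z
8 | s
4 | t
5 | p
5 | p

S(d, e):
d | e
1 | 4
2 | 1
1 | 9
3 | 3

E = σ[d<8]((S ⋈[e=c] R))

σ filters on d, owned by the left side.
E' = (σ[d<8](S) ⋈[e=c] R)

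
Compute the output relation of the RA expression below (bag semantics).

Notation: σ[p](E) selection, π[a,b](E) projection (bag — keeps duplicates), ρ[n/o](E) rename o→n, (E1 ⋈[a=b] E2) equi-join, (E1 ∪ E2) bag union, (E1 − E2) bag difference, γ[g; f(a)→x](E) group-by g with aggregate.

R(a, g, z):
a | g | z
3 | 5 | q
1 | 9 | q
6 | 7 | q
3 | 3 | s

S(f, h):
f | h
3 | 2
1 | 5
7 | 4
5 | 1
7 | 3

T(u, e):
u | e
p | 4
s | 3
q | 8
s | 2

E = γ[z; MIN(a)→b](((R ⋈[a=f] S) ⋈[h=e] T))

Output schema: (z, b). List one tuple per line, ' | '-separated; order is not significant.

Stepwise |·|:
  R → 4
  S → 5
  (R ⋈[a=f] S) → 3
  T → 4
  ((R ⋈[a=f] S) ⋈[h=e] T) → 2
  γ[z; MIN(a)→b](((R ⋈[a=f] S) ⋈[h=e] T)) → 2

== RESULT ==
z | b
q | 3
s | 3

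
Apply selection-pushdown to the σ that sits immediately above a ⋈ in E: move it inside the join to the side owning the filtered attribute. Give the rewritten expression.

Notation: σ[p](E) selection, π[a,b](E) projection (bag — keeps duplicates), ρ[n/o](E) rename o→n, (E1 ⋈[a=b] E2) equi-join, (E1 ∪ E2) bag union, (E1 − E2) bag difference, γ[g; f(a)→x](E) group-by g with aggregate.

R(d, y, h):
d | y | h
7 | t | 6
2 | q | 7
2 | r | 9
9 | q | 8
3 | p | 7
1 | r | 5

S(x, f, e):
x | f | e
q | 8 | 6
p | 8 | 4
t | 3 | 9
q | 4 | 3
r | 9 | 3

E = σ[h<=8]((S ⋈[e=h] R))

σ filters on h, owned by the right side.
E' = (S ⋈[e=h] σ[h<=8](R))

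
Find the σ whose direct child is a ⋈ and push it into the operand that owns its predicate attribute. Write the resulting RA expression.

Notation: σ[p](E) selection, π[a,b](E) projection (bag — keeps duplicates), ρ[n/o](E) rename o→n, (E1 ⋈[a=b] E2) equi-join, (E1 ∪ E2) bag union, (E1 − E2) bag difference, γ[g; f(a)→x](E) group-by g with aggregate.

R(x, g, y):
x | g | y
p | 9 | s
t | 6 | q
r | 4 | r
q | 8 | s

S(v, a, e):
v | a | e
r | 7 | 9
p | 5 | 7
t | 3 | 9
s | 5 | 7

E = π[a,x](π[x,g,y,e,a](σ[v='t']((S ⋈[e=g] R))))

σ filters on v, owned by the left side.
E' = π[a,x](π[x,g,y,e,a]((σ[v='t'](S) ⋈[e=g] R)))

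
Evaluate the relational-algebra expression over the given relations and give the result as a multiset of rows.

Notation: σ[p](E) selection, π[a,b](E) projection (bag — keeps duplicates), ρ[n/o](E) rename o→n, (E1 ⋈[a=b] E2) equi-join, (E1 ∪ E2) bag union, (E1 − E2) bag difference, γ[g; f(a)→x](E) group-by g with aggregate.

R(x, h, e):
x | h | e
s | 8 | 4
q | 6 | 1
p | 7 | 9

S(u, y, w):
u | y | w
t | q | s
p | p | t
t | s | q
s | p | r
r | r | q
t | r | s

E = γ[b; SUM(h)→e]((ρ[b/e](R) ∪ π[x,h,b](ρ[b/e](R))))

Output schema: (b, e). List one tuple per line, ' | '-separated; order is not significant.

Per-node cardinality:
  R → 3
  ρ[b/e](R) → 3
  R → 3
  ρ[b/e](R) → 3
  π[x,h,b](ρ[b/e](R)) → 3
  (ρ[b/e](R) ∪ π[x,h,b](ρ[b/e](R))) → 6
  γ[b; SUM(h)→e]((ρ[b/e](R) ∪ π[x,h,b](ρ[b/e](R)))) → 3

== RESULT ==
b | e
1 | 12
4 | 16
9 | 14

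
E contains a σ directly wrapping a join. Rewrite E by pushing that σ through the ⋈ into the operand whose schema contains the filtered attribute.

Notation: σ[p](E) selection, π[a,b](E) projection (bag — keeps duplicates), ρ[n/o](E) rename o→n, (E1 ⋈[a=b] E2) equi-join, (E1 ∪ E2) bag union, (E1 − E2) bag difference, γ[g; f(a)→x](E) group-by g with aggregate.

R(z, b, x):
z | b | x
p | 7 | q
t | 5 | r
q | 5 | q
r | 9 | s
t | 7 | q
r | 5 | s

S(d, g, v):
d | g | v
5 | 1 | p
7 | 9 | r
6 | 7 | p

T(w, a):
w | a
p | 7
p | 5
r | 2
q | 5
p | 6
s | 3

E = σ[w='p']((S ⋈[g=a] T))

σ filters on w, owned by the right side.
E' = (S ⋈[g=a] σ[w='p'](T))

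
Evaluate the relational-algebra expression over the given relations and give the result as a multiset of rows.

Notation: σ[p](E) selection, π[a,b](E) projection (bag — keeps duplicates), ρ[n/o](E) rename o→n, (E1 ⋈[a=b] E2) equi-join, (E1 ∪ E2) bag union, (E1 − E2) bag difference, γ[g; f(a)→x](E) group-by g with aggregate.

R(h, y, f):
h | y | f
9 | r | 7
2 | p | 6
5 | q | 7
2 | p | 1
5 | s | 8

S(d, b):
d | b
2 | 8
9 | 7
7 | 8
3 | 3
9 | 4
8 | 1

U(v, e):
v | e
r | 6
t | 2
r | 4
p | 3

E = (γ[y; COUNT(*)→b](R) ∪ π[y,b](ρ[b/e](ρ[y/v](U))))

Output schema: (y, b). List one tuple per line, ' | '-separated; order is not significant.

Stepwise |·|:
  R → 5
  γ[y; COUNT(*)→b](R) → 4
  U → 4
  ρ[y/v](U) → 4
  ρ[b/e](ρ[y/v](U)) → 4
  π[y,b](ρ[b/e](ρ[y/v](U))) → 4
  (γ[y; COUNT(*)→b](R) ∪ π[y,b](ρ[b/e](ρ[y/v](U)))) → 8

== RESULT ==
y | b
p | 2
p | 3
q | 1
r | 1
r | 4
r | 6
s | 1
t | 2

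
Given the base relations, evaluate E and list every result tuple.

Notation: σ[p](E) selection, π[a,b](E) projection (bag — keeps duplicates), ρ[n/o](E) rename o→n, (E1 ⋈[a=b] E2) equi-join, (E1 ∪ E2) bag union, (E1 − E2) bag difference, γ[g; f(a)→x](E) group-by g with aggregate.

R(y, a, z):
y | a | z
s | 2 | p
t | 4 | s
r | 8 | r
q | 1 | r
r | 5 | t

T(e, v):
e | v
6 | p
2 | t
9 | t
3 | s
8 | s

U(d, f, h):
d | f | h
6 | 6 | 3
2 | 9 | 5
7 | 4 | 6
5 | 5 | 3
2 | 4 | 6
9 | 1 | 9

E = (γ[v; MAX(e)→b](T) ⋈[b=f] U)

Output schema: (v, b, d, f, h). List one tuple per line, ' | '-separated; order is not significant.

Stepwise |·|:
  T → 5
  γ[v; MAX(e)→b](T) → 3
  U → 6
  (γ[v; MAX(e)→b](T) ⋈[b=f] U) → 2

== RESULT ==
v | b | d | f | h
p | 6 | 6 | 6 | 3
t | 9 | 2 | 9 | 5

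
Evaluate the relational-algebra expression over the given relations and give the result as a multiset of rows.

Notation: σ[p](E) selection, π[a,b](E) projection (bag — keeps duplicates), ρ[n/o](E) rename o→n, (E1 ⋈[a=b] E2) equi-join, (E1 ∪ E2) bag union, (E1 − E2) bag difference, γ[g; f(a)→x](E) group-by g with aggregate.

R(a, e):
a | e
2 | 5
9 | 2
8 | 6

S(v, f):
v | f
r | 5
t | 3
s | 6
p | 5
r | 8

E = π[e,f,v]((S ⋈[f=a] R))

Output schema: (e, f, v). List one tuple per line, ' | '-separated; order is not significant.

Row counts bottom-up:
  S → 5
  R → 3
  (S ⋈[f=a] R) → 1
  π[e,f,v]((S ⋈[f=a] R)) → 1

== RESULT ==
e | f | v
6 | 8 | r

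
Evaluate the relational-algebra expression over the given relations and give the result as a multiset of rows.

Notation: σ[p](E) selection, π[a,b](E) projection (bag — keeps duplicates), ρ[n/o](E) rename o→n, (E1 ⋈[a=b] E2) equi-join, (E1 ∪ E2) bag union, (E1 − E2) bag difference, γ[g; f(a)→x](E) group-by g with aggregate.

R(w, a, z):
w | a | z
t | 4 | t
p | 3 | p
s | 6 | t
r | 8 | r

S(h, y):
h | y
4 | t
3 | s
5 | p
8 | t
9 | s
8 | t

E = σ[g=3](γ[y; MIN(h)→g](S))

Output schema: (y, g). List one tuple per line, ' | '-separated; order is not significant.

Subexpression sizes:
  S → 6
  γ[y; MIN(h)→g](S) → 3
  σ[g=3](γ[y; MIN(h)→g](S)) → 1

== RESULT ==
y | g
s | 3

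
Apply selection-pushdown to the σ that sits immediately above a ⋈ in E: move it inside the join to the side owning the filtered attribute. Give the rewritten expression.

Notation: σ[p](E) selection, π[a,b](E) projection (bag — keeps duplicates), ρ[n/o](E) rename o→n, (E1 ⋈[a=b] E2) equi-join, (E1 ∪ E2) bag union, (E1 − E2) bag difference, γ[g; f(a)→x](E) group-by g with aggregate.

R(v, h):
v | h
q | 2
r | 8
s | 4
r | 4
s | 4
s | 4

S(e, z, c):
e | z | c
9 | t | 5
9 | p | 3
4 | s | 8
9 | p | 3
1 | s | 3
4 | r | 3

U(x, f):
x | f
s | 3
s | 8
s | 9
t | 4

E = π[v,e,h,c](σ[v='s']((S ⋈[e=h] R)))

σ filters on v, owned by the right side.
E' = π[v,e,h,c]((S ⋈[e=h] σ[v='s'](R)))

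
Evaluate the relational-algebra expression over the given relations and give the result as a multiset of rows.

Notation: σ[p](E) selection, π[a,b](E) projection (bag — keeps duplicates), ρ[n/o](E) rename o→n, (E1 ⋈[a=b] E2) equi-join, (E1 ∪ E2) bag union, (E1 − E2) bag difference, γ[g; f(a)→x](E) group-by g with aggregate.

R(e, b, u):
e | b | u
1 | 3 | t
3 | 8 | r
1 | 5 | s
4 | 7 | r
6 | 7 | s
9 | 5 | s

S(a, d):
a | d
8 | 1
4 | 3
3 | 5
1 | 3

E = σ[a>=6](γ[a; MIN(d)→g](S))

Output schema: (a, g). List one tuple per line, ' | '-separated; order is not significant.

Row counts bottom-up:
  S → 4
  γ[a; MIN(d)→g](S) → 4
  σ[a>=6](γ[a; MIN(d)→g](S)) → 1

== RESULT ==
a | g
8 | 1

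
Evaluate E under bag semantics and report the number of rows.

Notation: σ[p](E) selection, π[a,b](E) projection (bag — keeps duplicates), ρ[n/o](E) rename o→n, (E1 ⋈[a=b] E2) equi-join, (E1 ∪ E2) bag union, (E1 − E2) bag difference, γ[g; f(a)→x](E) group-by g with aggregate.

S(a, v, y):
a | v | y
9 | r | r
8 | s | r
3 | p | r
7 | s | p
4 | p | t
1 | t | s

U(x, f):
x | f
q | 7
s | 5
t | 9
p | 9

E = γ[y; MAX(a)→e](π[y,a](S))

Stepwise |·|:
  S → 6
  π[y,a](S) → 6
  γ[y; MAX(a)→e](π[y,a](S)) → 4

|E| = 4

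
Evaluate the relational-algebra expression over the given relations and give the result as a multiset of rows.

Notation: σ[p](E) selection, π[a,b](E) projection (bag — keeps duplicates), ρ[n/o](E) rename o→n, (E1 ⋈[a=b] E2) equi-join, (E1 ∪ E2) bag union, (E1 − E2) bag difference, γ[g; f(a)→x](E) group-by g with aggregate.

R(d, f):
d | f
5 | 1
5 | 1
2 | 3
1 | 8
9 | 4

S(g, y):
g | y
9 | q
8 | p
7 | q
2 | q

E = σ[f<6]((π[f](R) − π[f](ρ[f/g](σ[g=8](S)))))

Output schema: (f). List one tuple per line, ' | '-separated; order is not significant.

Per-node cardinality:
  R → 5
  π[f](R) → 5
  S → 4
  σ[g=8](S) → 1
  ρ[f/g](σ[g=8](S)) → 1
  π[f](ρ[f/g](σ[g=8](S))) → 1
  (π[f](R) − π[f](ρ[f/g](σ[g=8](S)))) → 4
  σ[f<6]((π[f](R) − π[f](ρ[f/g](σ[g=8](S))))) → 4

== RESULT ==
f
1
1
3
4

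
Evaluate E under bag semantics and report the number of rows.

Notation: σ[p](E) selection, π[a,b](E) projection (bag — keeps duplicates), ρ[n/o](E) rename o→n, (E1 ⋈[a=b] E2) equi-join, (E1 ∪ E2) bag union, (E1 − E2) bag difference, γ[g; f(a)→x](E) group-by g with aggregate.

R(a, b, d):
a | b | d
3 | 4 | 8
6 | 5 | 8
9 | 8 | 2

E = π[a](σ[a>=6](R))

Subexpression sizes:
  R → 3
  σ[a>=6](R) → 2
  π[a](σ[a>=6](R)) → 2

|E| = 2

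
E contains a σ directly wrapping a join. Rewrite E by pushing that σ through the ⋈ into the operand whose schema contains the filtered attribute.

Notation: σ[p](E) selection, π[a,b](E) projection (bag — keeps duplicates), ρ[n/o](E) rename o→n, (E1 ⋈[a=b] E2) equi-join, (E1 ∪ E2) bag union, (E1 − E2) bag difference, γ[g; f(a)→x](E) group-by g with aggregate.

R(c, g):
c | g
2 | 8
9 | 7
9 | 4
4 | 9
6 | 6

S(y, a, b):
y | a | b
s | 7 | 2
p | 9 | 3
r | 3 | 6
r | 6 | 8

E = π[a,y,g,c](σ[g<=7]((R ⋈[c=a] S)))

σ filters on g, owned by the left side.
E' = π[a,y,g,c]((σ[g<=7](R) ⋈[c=a] S))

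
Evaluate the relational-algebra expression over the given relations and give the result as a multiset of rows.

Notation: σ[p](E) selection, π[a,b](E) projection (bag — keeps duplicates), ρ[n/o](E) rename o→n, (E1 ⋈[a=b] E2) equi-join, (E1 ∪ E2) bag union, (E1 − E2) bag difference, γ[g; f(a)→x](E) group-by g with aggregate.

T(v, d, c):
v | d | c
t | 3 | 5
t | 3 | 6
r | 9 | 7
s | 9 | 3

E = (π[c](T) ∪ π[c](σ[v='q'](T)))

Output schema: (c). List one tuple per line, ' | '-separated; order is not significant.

Subexpression sizes:
  T → 4
  π[c](T) → 4
  T → 4
  σ[v='q'](T) → 0
  π[c](σ[v='q'](T)) → 0
  (π[c](T) ∪ π[c](σ[v='q'](T))) → 4

== RESULT ==
c
3
5
6
7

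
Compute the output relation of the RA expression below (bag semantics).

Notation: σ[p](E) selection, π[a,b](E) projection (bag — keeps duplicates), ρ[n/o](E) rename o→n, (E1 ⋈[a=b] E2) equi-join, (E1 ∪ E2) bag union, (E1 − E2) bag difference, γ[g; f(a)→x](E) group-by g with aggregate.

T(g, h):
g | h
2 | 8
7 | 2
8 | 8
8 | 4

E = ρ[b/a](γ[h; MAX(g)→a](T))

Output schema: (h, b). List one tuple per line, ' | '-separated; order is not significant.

Subexpression sizes:
  T → 4
  γ[h; MAX(g)→a](T) → 3
  ρ[b/a](γ[h; MAX(g)→a](T)) → 3

== RESULT ==
h | b
2 | 7
4 | 8
8 | 8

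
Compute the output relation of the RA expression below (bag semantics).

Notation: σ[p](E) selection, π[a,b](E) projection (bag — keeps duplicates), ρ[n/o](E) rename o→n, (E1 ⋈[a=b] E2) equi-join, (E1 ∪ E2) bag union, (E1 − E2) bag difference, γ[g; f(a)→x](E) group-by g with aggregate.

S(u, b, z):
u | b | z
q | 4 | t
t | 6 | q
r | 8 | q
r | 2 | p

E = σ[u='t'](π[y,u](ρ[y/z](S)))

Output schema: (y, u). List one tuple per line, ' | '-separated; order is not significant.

Stepwise |·|:
  S → 4
  ρ[y/z](S) → 4
  π[y,u](ρ[y/z](S)) → 4
  σ[u='t'](π[y,u](ρ[y/z](S))) → 1

== RESULT ==
y | u
q | t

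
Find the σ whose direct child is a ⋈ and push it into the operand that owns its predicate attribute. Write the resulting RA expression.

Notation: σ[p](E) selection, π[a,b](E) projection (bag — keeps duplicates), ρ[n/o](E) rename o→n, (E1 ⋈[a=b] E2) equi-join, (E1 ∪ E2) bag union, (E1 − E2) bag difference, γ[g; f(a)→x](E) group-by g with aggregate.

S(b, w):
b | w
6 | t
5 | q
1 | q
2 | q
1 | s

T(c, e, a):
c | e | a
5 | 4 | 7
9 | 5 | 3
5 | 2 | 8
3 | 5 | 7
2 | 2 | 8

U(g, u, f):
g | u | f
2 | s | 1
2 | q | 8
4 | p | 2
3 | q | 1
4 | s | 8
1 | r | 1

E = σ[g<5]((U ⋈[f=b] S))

σ filters on g, owned by the left side.
E' = (σ[g<5](U) ⋈[f=b] S)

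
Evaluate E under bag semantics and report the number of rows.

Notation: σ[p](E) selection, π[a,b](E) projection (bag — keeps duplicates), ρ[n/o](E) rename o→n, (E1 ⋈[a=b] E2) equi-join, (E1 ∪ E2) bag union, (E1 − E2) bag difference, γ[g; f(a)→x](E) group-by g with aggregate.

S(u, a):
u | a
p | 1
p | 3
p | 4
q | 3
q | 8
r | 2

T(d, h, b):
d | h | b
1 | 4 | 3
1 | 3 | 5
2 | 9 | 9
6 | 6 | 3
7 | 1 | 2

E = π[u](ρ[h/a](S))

Per-node cardinality:
  S → 6
  ρ[h/a](S) → 6
  π[u](ρ[h/a](S)) → 6

|E| = 6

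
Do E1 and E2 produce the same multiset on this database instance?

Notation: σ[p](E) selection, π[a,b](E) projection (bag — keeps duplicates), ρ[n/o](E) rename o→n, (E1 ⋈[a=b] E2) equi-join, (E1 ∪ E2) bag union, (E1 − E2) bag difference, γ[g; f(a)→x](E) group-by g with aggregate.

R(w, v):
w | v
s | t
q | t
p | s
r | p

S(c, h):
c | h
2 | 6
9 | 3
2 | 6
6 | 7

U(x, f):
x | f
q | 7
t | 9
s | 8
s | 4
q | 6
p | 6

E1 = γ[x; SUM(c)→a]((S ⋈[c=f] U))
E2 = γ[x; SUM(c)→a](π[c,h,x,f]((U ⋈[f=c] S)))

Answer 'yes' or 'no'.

E1 subexpression sizes:
  S → 4
  U → 6
  (S ⋈[c=f] U) → 3
  γ[x; SUM(c)→a]((S ⋈[c=f] U)) → 3
E2 subexpression sizes:
  U → 6
  S → 4
  (U ⋈[f=c] S) → 3
  π[c,h,x,f]((U ⋈[f=c] S)) → 3
  γ[x; SUM(c)→a](π[c,h,x,f]((U ⋈[f=c] S))) → 3

E1 and E2 produce the same multiset:
x | a
p | 6
q | 6
t | 9

yes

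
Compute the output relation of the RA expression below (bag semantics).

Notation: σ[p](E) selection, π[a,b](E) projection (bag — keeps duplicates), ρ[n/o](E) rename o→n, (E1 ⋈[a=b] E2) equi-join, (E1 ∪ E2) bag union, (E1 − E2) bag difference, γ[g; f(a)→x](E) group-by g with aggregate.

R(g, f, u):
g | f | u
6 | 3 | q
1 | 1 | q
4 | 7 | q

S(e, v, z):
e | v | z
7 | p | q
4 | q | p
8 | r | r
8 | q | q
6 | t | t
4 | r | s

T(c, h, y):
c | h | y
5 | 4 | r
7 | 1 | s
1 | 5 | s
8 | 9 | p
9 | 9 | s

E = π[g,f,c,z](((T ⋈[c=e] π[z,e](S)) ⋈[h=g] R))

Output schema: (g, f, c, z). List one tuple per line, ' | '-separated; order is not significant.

Row counts bottom-up:
  T → 5
  S → 6
  π[z,e](S) → 6
  (T ⋈[c=e] π[z,e](S)) → 3
  R → 3
  ((T ⋈[c=e] π[z,e](S)) ⋈[h=g] R) → 1
  π[g,f,c,z](((T ⋈[c=e] π[z,e](S)) ⋈[h=g] R)) → 1

== RESULT ==
g | f | c | z
1 | 1 | 7 | q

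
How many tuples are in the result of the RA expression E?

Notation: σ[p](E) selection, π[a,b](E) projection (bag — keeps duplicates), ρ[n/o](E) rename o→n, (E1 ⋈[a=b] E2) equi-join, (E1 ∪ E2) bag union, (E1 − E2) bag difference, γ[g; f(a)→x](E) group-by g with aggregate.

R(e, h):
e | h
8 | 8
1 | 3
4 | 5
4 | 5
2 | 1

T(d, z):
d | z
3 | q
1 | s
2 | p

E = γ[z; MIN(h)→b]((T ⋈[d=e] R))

Stepwise |·|:
  T → 3
  R → 5
  (T ⋈[d=e] R) → 2
  γ[z; MIN(h)→b]((T ⋈[d=e] R)) → 2

|E| = 2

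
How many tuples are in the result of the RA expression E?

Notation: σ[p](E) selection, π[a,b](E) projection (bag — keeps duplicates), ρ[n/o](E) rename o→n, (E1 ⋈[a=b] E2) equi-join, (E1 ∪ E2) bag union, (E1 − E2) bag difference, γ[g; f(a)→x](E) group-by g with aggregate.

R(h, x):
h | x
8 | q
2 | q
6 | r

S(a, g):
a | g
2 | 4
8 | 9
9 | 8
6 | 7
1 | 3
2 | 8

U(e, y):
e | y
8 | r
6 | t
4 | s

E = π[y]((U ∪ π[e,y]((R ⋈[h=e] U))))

Row counts bottom-up:
  U → 3
  R → 3
  U → 3
  (R ⋈[h=e] U) → 2
  π[e,y]((R ⋈[h=e] U)) → 2
  (U ∪ π[e,y]((R ⋈[h=e] U))) → 5
  π[y]((U ∪ π[e,y]((R ⋈[h=e] U)))) → 5

|E| = 5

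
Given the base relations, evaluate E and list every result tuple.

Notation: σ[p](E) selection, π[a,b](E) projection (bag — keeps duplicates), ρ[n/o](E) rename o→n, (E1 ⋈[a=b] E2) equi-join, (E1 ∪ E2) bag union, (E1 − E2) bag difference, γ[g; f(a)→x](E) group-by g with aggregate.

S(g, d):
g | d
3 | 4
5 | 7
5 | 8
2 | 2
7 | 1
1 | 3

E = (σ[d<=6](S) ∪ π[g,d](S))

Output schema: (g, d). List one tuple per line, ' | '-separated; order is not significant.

Per-node cardinality:
  S → 6
  σ[d<=6](S) → 4
  S → 6
  π[g,d](S) → 6
  (σ[d<=6](S) ∪ π[g,d](S)) → 10

== RESULT ==
g | d
1 | 3
1 | 3
2 | 2
2 | 2
3 | 4
3 | 4
5 | 7
5 | 8
7 | 1
7 | 1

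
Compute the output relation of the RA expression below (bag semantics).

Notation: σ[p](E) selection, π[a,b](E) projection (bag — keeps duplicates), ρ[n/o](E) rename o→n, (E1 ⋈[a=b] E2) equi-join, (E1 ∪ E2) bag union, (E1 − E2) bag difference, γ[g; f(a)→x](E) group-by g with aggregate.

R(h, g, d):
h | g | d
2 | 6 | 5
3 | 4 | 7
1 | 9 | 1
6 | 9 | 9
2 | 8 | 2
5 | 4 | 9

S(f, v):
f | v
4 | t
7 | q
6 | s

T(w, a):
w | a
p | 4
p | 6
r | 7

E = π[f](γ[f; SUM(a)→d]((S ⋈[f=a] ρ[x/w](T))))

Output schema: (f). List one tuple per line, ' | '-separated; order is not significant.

Row counts bottom-up:
  S → 3
  T → 3
  ρ[x/w](T) → 3
  (S ⋈[f=a] ρ[x/w](T)) → 3
  γ[f; SUM(a)→d]((S ⋈[f=a] ρ[x/w](T))) → 3
  π[f](γ[f; SUM(a)→d]((S ⋈[f=a] ρ[x/w](T)))) → 3

== RESULT ==
f
4
6
7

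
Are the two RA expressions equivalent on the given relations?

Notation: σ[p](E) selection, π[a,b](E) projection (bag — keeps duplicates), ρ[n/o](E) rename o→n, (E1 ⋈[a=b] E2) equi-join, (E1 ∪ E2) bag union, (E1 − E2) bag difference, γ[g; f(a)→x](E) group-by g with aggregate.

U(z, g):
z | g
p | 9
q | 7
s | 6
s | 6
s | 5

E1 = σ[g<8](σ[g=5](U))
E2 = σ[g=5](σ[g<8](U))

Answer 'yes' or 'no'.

E1 row counts bottom-up:
  U → 5
  σ[g=5](U) → 1
  σ[g<8](σ[g=5](U)) → 1
E2 row counts bottom-up:
  U → 5
  σ[g<8](U) → 4
  σ[g=5](σ[g<8](U)) → 1

E1 and E2 produce the same multiset:
z | g
s | 5

yes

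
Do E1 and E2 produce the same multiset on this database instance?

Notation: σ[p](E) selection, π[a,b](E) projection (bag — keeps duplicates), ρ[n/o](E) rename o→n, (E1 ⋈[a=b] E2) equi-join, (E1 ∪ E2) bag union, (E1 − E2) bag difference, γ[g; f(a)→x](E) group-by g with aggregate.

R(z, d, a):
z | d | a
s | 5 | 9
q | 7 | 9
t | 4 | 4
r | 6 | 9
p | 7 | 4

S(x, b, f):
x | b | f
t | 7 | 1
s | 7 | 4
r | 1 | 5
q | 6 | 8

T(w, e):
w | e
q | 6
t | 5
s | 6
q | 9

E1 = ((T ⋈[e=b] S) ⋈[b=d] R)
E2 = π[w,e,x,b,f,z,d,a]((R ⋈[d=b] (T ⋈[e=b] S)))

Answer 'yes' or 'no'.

E1 subexpression sizes:
  T → 4
  S → 4
  (T ⋈[e=b] S) → 2
  R → 5
  ((T ⋈[e=b] S) ⋈[b=d] R) → 2
E2 subexpression sizes:
  R → 5
  T → 4
  S → 4
  (T ⋈[e=b] S) → 2
  (R ⋈[d=b] (T ⋈[e=b] S)) → 2
  π[w,e,x,b,f,z,d,a]((R ⋈[d=b] (T ⋈[e=b] S))) → 2

E1 and E2 produce the same multiset:
w | e | x | b | f | z | d | a
q | 6 | q | 6 | 8 | r | 6 | 9
s | 6 | q | 6 | 8 | r | 6 | 9

yes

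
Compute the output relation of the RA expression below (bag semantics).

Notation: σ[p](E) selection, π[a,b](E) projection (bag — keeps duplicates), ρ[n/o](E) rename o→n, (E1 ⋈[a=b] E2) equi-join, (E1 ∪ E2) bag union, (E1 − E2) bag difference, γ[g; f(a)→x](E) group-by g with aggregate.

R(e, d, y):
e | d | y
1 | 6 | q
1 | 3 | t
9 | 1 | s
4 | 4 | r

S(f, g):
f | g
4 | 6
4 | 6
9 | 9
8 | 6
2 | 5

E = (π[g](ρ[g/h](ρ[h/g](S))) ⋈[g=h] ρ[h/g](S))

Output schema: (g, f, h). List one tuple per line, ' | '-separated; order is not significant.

Stepwise |·|:
  S → 5
  ρ[h/g](S) → 5
  ρ[g/h](ρ[h/g](S)) → 5
  π[g](ρ[g/h](ρ[h/g](S))) → 5
  S → 5
  ρ[h/g](S) → 5
  (π[g](ρ[g/h](ρ[h/g](S))) ⋈[g=h] ρ[h/g](S)) → 11

== RESULT ==
g | f | h
5 | 2 | 5
6 | 4 | 6
6 | 4 | 6
6 | 4 | 6
6 | 4 | 6
6 | 4 | 6
6 | 4 | 6
6 | 8 | 6
6 | 8 | 6
6 | 8 | 6
9 | 9 | 9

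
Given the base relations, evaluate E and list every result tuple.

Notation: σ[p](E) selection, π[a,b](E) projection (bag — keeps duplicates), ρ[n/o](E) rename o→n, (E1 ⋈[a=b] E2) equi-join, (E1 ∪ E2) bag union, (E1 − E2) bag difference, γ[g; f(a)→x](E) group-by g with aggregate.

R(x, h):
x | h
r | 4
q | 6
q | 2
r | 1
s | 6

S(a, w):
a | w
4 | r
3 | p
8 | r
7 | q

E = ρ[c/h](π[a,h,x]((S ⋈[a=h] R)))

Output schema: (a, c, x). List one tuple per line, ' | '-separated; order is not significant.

Stepwise |·|:
  S → 4
  R → 5
  (S ⋈[a=h] R) → 1
  π[a,h,x]((S ⋈[a=h] R)) → 1
  ρ[c/h](π[a,h,x]((S ⋈[a=h] R))) → 1

== RESULT ==
a | c | x
4 | 4 | r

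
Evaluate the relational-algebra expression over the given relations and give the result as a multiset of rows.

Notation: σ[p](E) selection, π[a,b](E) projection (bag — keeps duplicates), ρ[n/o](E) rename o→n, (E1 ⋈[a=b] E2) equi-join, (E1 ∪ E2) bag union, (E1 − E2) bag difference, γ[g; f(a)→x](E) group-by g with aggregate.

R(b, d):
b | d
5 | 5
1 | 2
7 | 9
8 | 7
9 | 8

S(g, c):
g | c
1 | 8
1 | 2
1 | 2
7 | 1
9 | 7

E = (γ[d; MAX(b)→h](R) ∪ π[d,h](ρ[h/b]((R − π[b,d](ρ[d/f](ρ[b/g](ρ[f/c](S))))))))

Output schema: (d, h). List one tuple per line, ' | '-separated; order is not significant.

Row counts bottom-up:
  R → 5
  γ[d; MAX(b)→h](R) → 5
  R → 5
  S → 5
  ρ[f/c](S) → 5
  ρ[b/g](ρ[f/c](S)) → 5
  ρ[d/f](ρ[b/g](ρ[f/c](S))) → 5
  π[b,d](ρ[d/f](ρ[b/g](ρ[f/c](S)))) → 5
  (R − π[b,d](ρ[d/f](ρ[b/g](ρ[f/c](S))))) → 4
  ρ[h/b]((R − π[b,d](ρ[d/f](ρ[b/g](ρ[f/c](S)))))) → 4
  π[d,h](ρ[h/b]((R − π[b,d](ρ[d/f](ρ[b/g](ρ[f/c](S))))))) → 4
  (γ[d; MAX(b)→h](R) ∪ π[d,h](ρ[h/b]((R − π[b,d](ρ[d/f](ρ[b/g](ρ[f/c](S)))))))) → 9

== RESULT ==
d | h
2 | 1
5 | 5
5 | 5
7 | 8
7 | 8
8 | 9
8 | 9
9 | 7
9 | 7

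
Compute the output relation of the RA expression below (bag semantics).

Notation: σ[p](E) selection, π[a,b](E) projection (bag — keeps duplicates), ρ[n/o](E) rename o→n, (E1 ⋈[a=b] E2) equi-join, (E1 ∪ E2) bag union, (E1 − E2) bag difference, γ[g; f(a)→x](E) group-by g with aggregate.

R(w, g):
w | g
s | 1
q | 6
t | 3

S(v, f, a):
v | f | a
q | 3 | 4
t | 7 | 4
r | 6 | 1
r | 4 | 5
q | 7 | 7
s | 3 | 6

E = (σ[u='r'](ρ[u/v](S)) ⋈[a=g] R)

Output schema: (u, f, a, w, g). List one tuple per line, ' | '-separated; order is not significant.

Subexpression sizes:
  S → 6
  ρ[u/v](S) → 6
  σ[u='r'](ρ[u/v](S)) → 2
  R → 3
  (σ[u='r'](ρ[u/v](S)) ⋈[a=g] R) → 1

== RESULT ==
u | f | a | w | g
r | 6 | 1 | s | 1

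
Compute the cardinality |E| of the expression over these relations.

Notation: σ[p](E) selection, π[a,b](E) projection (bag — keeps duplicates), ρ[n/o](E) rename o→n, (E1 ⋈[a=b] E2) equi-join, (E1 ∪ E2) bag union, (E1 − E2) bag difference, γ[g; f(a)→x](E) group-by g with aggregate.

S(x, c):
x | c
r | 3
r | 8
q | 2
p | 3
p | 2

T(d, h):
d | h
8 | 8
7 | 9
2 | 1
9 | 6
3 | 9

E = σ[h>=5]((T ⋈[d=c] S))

Row counts bottom-up:
  T → 5
  S → 5
  (T ⋈[d=c] S) → 5
  σ[h>=5]((T ⋈[d=c] S)) → 3

|E| = 3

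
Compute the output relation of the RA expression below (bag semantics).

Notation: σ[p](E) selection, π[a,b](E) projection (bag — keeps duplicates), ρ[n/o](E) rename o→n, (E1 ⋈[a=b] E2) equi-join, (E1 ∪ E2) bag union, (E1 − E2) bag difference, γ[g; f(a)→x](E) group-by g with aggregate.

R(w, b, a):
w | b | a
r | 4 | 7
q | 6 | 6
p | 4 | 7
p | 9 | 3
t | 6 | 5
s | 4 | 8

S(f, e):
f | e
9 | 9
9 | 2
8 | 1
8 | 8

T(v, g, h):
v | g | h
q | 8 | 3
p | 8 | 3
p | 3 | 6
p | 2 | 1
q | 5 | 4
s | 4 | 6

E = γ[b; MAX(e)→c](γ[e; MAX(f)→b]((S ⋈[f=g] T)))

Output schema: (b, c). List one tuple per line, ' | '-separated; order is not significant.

Subexpression sizes:
  S → 4
  T → 6
  (S ⋈[f=g] T) → 4
  γ[e; MAX(f)→b]((S ⋈[f=g] T)) → 2
  γ[b; MAX(e)→c](γ[e; MAX(f)→b]((S ⋈[f=g] T))) → 1

== RESULT ==
b | c
8 | 8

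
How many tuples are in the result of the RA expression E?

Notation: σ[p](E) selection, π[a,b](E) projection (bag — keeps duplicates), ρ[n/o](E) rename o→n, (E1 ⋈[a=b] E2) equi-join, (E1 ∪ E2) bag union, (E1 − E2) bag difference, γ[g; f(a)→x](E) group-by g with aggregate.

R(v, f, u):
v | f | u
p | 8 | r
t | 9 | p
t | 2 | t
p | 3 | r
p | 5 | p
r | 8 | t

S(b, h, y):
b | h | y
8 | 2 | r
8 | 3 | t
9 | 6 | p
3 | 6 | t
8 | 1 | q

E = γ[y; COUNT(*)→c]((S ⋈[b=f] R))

Per-node cardinality:
  S → 5
  R → 6
  (S ⋈[b=f] R) → 8
  γ[y; COUNT(*)→c]((S ⋈[b=f] R)) → 4

|E| = 4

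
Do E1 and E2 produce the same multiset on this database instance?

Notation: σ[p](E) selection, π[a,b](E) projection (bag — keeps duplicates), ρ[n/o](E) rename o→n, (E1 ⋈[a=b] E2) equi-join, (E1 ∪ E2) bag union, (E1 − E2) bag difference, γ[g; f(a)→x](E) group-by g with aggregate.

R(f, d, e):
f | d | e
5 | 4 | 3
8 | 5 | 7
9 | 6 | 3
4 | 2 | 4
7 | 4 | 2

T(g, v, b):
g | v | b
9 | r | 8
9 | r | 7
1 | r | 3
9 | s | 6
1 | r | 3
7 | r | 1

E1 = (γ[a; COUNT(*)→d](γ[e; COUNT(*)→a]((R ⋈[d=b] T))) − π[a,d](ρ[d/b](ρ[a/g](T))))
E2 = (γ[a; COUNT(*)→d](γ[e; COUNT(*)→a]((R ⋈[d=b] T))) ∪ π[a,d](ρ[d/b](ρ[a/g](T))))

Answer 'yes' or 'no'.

E1 per-node cardinality:
  R → 5
  T → 6
  (R ⋈[d=b] T) → 1
  γ[e; COUNT(*)→a]((R ⋈[d=b] T)) → 1
  γ[a; COUNT(*)→d](γ[e; COUNT(*)→a]((R ⋈[d=b] T))) → 1
  T → 6
  ρ[a/g](T) → 6
  ρ[d/b](ρ[a/g](T)) → 6
  π[a,d](ρ[d/b](ρ[a/g](T))) → 6
  (γ[a; COUNT(*)→d](γ[e; COUNT(*)→a]((R ⋈[d=b] T))) − π[a,d](ρ[d/b](ρ[a/g](T)))) → 1
E2 per-node cardinality:
  R → 5
  T → 6
  (R ⋈[d=b] T) → 1
  γ[e; COUNT(*)→a]((R ⋈[d=b] T)) → 1
  γ[a; COUNT(*)→d](γ[e; COUNT(*)→a]((R ⋈[d=b] T))) → 1
  T → 6
  ρ[a/g](T) → 6
  ρ[d/b](ρ[a/g](T)) → 6
  π[a,d](ρ[d/b](ρ[a/g](T))) → 6
  (γ[a; COUNT(*)→d](γ[e; COUNT(*)→a]((R ⋈[d=b] T))) ∪ π[a,d](ρ[d/b](ρ[a/g](T)))) → 7

E1 result:
a | d
1 | 1
E2 result:
a | d
1 | 1
1 | 3
1 | 3
7 | 1
9 | 6
9 | 7
9 | 8
Witness: (9, 6) appears 0× in E1 but 1× in E2.

no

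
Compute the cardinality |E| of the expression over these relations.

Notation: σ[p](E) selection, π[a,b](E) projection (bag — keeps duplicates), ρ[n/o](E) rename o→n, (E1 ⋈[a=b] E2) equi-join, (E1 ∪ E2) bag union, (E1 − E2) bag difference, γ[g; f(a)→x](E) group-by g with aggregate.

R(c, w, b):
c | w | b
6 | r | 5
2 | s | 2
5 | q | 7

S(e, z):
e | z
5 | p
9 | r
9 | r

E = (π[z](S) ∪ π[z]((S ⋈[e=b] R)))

Per-node cardinality:
  S → 3
  π[z](S) → 3
  S → 3
  R → 3
  (S ⋈[e=b] R) → 1
  π[z]((S ⋈[e=b] R)) → 1
  (π[z](S) ∪ π[z]((S ⋈[e=b] R))) → 4

|E| = 4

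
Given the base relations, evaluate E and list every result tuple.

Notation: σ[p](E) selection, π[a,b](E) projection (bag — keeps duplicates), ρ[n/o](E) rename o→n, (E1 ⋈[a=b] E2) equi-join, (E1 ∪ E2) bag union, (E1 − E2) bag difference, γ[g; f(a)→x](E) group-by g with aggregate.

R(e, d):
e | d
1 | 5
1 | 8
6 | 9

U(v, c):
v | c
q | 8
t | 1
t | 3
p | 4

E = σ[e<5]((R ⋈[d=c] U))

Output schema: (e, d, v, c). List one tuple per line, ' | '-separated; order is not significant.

Row counts bottom-up:
  R → 3
  U → 4
  (R ⋈[d=c] U) → 1
  σ[e<5]((R ⋈[d=c] U)) → 1

== RESULT ==
e | d | v | c
1 | 8 | q | 8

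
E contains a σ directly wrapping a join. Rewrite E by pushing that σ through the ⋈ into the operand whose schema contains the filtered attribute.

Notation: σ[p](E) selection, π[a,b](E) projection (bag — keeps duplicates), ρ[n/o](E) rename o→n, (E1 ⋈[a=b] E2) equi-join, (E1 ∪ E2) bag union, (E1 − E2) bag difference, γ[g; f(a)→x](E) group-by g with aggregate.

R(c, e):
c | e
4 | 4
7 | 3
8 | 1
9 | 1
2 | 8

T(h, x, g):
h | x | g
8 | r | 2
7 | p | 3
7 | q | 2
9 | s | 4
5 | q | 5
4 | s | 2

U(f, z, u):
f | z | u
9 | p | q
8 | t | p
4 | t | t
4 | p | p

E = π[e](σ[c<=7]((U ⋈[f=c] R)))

σ filters on c, owned by the right side.
E' = π[e]((U ⋈[f=c] σ[c<=7](R)))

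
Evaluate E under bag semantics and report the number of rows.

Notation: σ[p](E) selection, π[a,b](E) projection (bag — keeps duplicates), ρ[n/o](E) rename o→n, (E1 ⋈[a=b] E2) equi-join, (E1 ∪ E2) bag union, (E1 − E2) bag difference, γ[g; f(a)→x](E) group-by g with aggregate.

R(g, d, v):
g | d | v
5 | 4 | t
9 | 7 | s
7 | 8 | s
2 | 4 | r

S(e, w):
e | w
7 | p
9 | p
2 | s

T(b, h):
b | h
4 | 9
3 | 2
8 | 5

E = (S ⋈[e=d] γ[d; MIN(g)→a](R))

Subexpression sizes:
  S → 3
  R → 4
  γ[d; MIN(g)→a](R) → 3
  (S ⋈[e=d] γ[d; MIN(g)→a](R)) → 1

|E| = 1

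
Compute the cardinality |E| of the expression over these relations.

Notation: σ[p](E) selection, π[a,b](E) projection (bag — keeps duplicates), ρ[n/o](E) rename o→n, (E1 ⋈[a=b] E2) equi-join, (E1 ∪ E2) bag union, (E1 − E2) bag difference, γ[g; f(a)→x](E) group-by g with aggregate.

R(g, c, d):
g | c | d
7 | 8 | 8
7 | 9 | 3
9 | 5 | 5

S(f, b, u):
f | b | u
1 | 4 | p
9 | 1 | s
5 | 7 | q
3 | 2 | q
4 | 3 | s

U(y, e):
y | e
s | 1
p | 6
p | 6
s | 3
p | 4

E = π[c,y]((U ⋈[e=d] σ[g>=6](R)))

Per-node cardinality:
  U → 5
  R → 3
  σ[g>=6](R) → 3
  (U ⋈[e=d] σ[g>=6](R)) → 1
  π[c,y]((U ⋈[e=d] σ[g>=6](R))) → 1

|E| = 1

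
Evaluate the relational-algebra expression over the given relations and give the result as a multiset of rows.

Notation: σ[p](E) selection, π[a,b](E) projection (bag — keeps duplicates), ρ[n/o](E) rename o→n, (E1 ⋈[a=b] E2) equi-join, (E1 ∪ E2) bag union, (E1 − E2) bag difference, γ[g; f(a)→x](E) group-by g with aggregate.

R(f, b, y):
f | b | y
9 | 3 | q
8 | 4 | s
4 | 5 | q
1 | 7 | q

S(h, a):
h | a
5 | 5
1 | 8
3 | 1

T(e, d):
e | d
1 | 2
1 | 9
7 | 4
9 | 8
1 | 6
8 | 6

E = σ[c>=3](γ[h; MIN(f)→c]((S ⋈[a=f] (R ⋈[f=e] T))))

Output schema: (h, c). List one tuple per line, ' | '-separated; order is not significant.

Subexpression sizes:
  S → 3
  R → 4
  T → 6
  (R ⋈[f=e] T) → 5
  (S ⋈[a=f] (R ⋈[f=e] T)) → 4
  γ[h; MIN(f)→c]((S ⋈[a=f] (R ⋈[f=e] T))) → 2
  σ[c>=3](γ[h; MIN(f)→c]((S ⋈[a=f] (R ⋈[f=e] T)))) → 1

== RESULT ==
h | c
1 | 8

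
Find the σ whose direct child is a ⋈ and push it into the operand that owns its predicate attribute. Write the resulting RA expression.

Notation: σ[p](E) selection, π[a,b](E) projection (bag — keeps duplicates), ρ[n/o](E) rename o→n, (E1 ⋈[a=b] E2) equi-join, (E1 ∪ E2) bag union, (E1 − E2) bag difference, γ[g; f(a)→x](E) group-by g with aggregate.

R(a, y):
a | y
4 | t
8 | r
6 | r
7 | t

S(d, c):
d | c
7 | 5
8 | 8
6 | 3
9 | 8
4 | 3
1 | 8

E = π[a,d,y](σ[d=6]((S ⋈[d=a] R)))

σ filters on d, owned by the left side.
E' = π[a,d,y]((σ[d=6](S) ⋈[d=a] R))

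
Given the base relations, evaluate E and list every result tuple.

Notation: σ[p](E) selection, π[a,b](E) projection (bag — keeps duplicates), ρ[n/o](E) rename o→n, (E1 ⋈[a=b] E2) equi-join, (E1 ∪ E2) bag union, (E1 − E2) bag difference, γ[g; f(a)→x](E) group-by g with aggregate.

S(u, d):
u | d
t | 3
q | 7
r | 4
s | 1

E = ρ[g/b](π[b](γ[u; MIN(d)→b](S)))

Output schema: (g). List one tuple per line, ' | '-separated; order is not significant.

Stepwise |·|:
  S → 4
  γ[u; MIN(d)→b](S) → 4
  π[b](γ[u; MIN(d)→b](S)) → 4
  ρ[g/b](π[b](γ[u; MIN(d)→b](S))) → 4

== RESULT ==
g
1
3
4
7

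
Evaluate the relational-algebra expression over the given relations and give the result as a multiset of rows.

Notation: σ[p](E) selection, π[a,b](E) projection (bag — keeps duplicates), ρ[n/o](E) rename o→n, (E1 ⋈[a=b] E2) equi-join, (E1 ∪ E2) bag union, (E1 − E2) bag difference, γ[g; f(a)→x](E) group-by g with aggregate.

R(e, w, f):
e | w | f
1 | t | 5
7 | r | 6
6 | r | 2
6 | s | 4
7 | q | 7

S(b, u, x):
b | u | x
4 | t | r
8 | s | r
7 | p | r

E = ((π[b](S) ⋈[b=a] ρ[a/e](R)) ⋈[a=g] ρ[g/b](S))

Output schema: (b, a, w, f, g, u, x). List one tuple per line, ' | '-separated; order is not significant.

Row counts bottom-up:
  S → 3
  π[b](S) → 3
  R → 5
  ρ[a/e](R) → 5
  (π[b](S) ⋈[b=a] ρ[a/e](R)) → 2
  S → 3
  ρ[g/b](S) → 3
  ((π[b](S) ⋈[b=a] ρ[a/e](R)) ⋈[a=g] ρ[g/b](S)) → 2

== RESULT ==
b | a | w | f | g | u | x
7 | 7 | q | 7 | 7 | p | r
7 | 7 | r | 6 | 7 | p | r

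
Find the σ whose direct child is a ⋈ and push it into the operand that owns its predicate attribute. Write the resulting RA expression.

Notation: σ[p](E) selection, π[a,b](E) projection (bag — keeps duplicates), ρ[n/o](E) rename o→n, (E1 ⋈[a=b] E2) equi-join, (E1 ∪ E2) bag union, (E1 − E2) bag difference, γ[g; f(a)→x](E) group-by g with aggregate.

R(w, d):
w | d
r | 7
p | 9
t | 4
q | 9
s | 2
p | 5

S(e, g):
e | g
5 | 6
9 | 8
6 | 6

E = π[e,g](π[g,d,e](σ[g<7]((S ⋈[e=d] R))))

σ filters on g, owned by the left side.
E' = π[e,g](π[g,d,e]((σ[g<7](S) ⋈[e=d] R)))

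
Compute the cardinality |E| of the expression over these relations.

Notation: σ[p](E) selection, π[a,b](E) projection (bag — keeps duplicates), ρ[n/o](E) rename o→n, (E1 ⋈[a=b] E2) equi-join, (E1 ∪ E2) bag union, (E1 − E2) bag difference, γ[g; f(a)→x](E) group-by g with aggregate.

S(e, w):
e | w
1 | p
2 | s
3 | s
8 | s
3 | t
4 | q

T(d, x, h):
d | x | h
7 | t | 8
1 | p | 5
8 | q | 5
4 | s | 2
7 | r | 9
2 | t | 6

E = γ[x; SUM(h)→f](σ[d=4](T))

Row counts bottom-up:
  T → 6
  σ[d=4](T) → 1
  γ[x; SUM(h)→f](σ[d=4](T)) → 1

|E| = 1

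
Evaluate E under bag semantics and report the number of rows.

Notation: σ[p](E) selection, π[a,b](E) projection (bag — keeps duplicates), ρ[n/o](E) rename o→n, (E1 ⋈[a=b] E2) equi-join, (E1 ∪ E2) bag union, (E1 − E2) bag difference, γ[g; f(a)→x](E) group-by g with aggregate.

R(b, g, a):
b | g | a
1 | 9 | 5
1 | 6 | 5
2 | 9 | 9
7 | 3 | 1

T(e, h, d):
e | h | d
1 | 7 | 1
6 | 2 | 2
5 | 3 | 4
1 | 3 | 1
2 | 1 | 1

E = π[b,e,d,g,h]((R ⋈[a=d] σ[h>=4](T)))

Subexpression sizes:
  R → 4
  T → 5
  σ[h>=4](T) → 1
  (R ⋈[a=d] σ[h>=4](T)) → 1
  π[b,e,d,g,h]((R ⋈[a=d] σ[h>=4](T))) → 1

|E| = 1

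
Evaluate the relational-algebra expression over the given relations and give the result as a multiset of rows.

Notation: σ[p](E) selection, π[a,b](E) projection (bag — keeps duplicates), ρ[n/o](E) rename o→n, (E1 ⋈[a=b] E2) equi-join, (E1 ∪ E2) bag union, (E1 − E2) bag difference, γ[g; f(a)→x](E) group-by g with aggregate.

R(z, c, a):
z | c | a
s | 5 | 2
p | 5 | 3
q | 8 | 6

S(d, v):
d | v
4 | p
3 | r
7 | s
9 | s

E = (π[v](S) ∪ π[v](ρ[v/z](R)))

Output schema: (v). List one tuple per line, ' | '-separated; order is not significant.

Per-node cardinality:
  S → 4
  π[v](S) → 4
  R → 3
  ρ[v/z](R) → 3
  π[v](ρ[v/z](R)) → 3
  (π[v](S) ∪ π[v](ρ[v/z](R))) → 7

== RESULT ==
v
p
p
q
r
s
s
s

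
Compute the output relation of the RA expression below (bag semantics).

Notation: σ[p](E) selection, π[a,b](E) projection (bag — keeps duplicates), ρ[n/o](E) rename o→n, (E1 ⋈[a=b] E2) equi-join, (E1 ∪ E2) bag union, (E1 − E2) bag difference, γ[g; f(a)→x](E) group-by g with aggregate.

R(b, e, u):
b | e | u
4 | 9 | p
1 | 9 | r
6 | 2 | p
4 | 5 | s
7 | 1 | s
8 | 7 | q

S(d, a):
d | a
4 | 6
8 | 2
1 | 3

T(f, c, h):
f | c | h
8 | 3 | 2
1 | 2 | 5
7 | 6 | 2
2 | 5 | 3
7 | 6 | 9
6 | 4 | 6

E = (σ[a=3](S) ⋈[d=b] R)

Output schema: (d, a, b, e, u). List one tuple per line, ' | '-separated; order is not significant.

Subexpression sizes:
  S → 3
  σ[a=3](S) → 1
  R → 6
  (σ[a=3](S) ⋈[d=b] R) → 1

== RESULT ==
d | a | b | e | u
1 | 3 | 1 | 9 | r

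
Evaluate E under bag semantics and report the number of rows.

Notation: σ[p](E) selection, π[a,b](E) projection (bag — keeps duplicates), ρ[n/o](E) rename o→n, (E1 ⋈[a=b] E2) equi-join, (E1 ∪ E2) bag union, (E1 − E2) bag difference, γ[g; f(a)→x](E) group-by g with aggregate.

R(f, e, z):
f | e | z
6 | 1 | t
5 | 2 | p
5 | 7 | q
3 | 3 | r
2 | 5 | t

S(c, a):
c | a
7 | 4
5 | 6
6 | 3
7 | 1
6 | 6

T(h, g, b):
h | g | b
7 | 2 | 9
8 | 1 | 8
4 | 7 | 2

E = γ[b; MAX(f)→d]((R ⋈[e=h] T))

Stepwise |·|:
  R → 5
  T → 3
  (R ⋈[e=h] T) → 1
  γ[b; MAX(f)→d]((R ⋈[e=h] T)) → 1

|E| = 1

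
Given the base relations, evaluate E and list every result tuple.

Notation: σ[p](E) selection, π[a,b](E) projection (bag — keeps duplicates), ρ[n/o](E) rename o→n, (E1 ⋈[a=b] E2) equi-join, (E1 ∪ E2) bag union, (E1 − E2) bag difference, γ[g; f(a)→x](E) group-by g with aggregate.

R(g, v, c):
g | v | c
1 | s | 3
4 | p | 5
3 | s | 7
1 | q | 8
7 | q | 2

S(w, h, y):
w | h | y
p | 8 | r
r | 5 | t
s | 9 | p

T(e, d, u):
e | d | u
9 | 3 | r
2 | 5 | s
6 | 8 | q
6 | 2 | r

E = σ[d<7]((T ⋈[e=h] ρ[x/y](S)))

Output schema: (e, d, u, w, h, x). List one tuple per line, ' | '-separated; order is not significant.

Row counts bottom-up:
  T → 4
  S → 3
  ρ[x/y](S) → 3
  (T ⋈[e=h] ρ[x/y](S)) → 1
  σ[d<7]((T ⋈[e=h] ρ[x/y](S))) → 1

== RESULT ==
e | d | u | w | h | x
9 | 3 | r | s | 9 | p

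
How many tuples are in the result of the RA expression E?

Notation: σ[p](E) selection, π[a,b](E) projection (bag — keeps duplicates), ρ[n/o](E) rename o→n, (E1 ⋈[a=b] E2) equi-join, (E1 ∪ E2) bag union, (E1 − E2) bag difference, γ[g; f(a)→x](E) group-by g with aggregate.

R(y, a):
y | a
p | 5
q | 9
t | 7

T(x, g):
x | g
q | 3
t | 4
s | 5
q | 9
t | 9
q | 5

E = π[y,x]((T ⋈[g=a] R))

Row counts bottom-up:
  T → 6
  R → 3
  (T ⋈[g=a] R) → 4
  π[y,x]((T ⋈[g=a] R)) → 4

|E| = 4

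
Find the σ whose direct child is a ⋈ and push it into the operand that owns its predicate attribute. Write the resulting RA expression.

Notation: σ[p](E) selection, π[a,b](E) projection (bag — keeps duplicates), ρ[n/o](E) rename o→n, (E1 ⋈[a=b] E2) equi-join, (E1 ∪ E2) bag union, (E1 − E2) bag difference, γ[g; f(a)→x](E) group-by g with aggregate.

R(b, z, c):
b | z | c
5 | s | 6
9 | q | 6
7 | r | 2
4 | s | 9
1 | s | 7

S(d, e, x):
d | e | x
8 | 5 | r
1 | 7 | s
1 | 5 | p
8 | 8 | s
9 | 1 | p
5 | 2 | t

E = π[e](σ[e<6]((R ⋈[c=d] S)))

σ filters on e, owned by the right side.
E' = π[e]((R ⋈[c=d] σ[e<6](S)))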